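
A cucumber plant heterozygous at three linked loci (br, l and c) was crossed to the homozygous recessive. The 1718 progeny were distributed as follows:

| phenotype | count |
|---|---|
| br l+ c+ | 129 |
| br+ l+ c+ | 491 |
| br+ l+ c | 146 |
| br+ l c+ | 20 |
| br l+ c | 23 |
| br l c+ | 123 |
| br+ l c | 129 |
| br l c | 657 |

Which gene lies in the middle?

l

The two most frequent reciprocal classes, br l c and br+ l+ c+, are the parental types, so the F1 was br l c / br+ l+ c+.
The two rarest classes, br l+ c and br+ l c+, are the double crossovers. Comparing them with the parentals, only the l allele has switched, so l is the middle locus and the order is c – l – br.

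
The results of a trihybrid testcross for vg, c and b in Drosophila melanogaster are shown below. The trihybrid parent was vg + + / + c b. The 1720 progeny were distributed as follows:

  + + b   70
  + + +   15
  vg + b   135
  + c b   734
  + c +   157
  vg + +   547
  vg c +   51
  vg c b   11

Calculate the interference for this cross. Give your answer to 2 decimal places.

The two rarest classes, + + + and vg c b, are the double crossovers. Comparing them with the parentals, only the vg allele has switched, so vg is the middle locus and the order is b – vg – c.
b–vg: (292 + 26)/1720 = 0.1849; vg–c: (121 + 26)/1720 = 0.0855.
Expected DCO frequency = 0.1849 × 0.0855 ≈ 0.01581; observed = 26/1720 ≈ 0.01512.
Coefficient of coincidence = 0.01512/0.01581 ≈ 0.96; interference = 1 − 0.96 = 0.04.

0.04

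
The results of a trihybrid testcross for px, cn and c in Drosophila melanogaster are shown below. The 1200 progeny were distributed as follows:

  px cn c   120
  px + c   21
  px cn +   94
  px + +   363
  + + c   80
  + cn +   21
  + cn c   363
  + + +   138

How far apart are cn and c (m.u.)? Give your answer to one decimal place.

The two most frequent reciprocal classes, px + + and + cn c, are the parental types, so the F1 was px + + / + cn c.
The two rarest classes, px + c and + cn +, are the double crossovers. Comparing them with the parentals, only the c allele has switched, so c is the middle locus and the order is px – c – cn.
Crossovers in the c–cn interval produce the single-crossover classes px cn + and + + c (94 + 80 = 174) plus the double crossovers (42).
RF(c–cn) = (174 + 42) / 1200 = 216/1200 = 0.1800 → 18.0 m.u.

18.0 m.u.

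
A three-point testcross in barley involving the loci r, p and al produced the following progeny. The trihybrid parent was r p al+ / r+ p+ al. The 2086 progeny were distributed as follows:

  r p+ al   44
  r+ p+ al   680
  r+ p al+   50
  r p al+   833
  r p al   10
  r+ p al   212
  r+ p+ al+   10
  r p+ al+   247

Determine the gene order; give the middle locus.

The two rarest classes, r p al and r+ p+ al+, are the double crossovers. Comparing them with the parentals, only the al allele has switched, so al is the middle locus and the order is p – al – r.

al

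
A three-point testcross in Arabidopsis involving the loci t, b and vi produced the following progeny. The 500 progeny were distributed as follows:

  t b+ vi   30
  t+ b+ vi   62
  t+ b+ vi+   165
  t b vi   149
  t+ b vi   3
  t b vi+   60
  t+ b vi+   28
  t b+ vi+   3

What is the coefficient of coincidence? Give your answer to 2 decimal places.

0.37

The two most frequent reciprocal classes, t b vi and t+ b+ vi+, are the parental types, so the F1 was t b vi / t+ b+ vi+.
The two rarest classes, t+ b vi and t b+ vi+, are the double crossovers. Comparing them with the parentals, only the t allele has switched, so t is the middle locus and the order is b – t – vi.
b–t: (58 + 6)/500 = 0.1280; t–vi: (122 + 6)/500 = 0.2560.
Expected DCO frequency = 0.1280 × 0.2560 ≈ 0.03277; observed = 6/500 ≈ 0.01200.
Coefficient of coincidence = 0.01200/0.03277 ≈ 0.37.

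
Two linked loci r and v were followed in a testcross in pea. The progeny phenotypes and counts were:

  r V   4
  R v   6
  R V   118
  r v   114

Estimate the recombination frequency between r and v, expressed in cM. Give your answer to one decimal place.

The two most frequent classes, R V (118) and r v (114), are the parental types, so the F1 was R V / r v.
The recombinant classes are R v and r V: 6 + 4 = 10.
Recombination frequency = 10/242 = 0.0413 ≈ 4.1%, i.e. 4.1 cM.

4.1 cM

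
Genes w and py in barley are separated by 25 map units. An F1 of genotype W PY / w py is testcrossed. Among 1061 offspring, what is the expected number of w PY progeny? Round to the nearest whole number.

A map distance of 25 map units corresponds to a recombination frequency of 0.250.
The F1 is W PY / w py, so w PY is a recombinant gamete class with expected frequency r/2 = 0.250/2 = 0.1250.
Expected number = 0.1250 × 1061 = 132.62 ≈ 133.

133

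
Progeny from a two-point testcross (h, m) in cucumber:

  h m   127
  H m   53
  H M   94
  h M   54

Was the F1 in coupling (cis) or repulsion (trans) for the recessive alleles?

The two most frequent classes are H M (94) and h m (127); these are the parental (non-recombinant) types.
So the F1 carried H M on one chromosome and h m on the other — the recessive alleles are on the same chromosome (cis / coupling).

cis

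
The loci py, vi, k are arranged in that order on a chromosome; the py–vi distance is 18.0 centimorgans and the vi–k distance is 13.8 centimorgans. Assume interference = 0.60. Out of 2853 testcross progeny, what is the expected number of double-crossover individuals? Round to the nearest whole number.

Map distances give recombination frequencies of 0.180 and 0.138 for the two intervals.
With interference 0.60 (so coincidence = 0.40), expected double-crossover frequency = 0.180 × 0.138 × 0.40 = 0.00994.
Expected number = 0.00994 × 2853 = 28.35 ≈ 28.

28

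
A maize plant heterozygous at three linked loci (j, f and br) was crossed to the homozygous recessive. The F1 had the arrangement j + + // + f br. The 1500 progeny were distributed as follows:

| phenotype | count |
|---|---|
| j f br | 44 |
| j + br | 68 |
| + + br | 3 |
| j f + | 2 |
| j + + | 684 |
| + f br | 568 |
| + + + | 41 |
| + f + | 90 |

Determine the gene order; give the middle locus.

The two rarest classes, j f + and + + br, are the double crossovers. Comparing them with the parentals, only the f allele has switched, so f is the middle locus and the order is j – f – br.

f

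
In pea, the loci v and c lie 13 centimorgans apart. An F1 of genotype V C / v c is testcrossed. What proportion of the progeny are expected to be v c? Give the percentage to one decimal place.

A map distance of 13 centimorgans corresponds to a recombination frequency of 0.130.
The F1 is V C / v c, so v c is a parental gamete class with expected frequency (1 − r)/2 = 0.870/2 = 0.4350.
That is 0.4350 = 43.5% of the progeny.

43.5%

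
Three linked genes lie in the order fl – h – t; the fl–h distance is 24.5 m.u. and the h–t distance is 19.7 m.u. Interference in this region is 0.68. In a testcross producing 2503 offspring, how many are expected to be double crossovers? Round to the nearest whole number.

Map distances give recombination frequencies of 0.245 and 0.197 for the two intervals.
With interference 0.68 (so coincidence = 0.32), expected double-crossover frequency = 0.245 × 0.197 × 0.32 = 0.01544.
Expected number = 0.01544 × 2503 = 38.66 ≈ 39.

39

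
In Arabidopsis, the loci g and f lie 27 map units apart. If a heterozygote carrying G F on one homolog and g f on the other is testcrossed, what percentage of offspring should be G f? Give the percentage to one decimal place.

13.5%

A map distance of 27 map units corresponds to a recombination frequency of 0.270.
The F1 is G F / g f, so G f is a recombinant gamete class with expected frequency r/2 = 0.270/2 = 0.1350.
That is 0.1350 = 13.5% of the progeny.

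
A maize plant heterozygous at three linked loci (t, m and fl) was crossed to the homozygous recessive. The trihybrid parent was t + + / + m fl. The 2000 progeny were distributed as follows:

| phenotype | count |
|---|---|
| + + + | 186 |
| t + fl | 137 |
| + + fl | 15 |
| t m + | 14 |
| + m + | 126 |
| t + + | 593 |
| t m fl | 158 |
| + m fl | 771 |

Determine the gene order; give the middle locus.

m

The two rarest classes, t m + and + + fl, are the double crossovers. Comparing them with the parentals, only the m allele has switched, so m is the middle locus and the order is fl – m – t.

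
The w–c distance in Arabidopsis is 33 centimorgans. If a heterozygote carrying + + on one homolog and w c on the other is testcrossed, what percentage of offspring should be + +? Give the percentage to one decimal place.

33.5%

A map distance of 33 centimorgans corresponds to a recombination frequency of 0.330.
The F1 is + + / w c, so + + is a parental gamete class with expected frequency (1 − r)/2 = 0.670/2 = 0.3350.
That is 0.3350 = 33.5% of the progeny.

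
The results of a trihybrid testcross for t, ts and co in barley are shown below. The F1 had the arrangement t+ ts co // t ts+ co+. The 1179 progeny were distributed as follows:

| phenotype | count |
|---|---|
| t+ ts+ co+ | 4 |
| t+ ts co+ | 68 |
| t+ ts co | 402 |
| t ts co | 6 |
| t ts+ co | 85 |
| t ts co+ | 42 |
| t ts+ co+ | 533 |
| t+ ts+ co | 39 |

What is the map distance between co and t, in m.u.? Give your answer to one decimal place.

The two rarest classes, t ts co and t+ ts+ co+, are the double crossovers. Comparing them with the parentals, only the t allele has switched, so t is the middle locus and the order is co – t – ts.
Crossovers in the co–t interval produce the single-crossover classes t+ ts co+ and t ts+ co (68 + 85 = 153) plus the double crossovers (10).
RF(co–t) = (153 + 10) / 1179 = 163/1179 = 0.1383 → 13.8 m.u.

13.8 m.u.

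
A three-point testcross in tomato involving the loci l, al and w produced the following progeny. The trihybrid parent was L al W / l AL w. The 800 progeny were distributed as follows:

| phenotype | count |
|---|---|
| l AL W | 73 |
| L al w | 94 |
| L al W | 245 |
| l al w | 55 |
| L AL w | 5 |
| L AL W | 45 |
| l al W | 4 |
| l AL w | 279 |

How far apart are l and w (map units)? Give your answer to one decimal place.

22.0 map units

The two rarest classes, l al W and L AL w, are the double crossovers. Comparing them with the parentals, only the l allele has switched, so l is the middle locus and the order is al – l – w.
Crossovers in the l–w interval produce the single-crossover classes L al w and l AL W (94 + 73 = 167) plus the double crossovers (9).
RF(l–w) = (167 + 9) / 800 = 176/800 = 0.2200 → 22.0 map units.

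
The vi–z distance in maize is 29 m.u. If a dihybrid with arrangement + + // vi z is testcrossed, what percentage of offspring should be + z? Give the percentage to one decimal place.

14.5%

A map distance of 29 m.u. corresponds to a recombination frequency of 0.290.
The F1 is + + / vi z, so + z is a recombinant gamete class with expected frequency r/2 = 0.290/2 = 0.1450.
That is 0.1450 = 14.5% of the progeny.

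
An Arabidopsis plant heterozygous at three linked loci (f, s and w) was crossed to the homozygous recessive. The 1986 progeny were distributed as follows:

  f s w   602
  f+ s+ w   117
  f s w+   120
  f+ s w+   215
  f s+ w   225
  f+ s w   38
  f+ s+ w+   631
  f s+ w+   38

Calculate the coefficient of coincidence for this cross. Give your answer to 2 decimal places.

The two most frequent reciprocal classes, f s w and f+ s+ w+, are the parental types, so the F1 was f s w / f+ s+ w+.
The two rarest classes, f+ s w and f s+ w+, are the double crossovers. Comparing them with the parentals, only the f allele has switched, so f is the middle locus and the order is s – f – w.
s–f: (440 + 76)/1986 = 0.2598; f–w: (237 + 76)/1986 = 0.1576.
Expected DCO frequency = 0.2598 × 0.1576 ≈ 0.04094; observed = 76/1986 ≈ 0.03827.
Coefficient of coincidence = 0.03827/0.04094 ≈ 0.93.

0.93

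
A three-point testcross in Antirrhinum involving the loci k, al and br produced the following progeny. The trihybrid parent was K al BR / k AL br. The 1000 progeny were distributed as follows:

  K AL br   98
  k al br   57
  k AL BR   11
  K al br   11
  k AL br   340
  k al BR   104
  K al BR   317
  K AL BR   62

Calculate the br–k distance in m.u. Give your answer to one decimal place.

22.4 m.u.

The two rarest classes, K al br and k AL BR, are the double crossovers. Comparing them with the parentals, only the br allele has switched, so br is the middle locus and the order is k – br – al.
Crossovers in the k–br interval produce the single-crossover classes k al BR and K AL br (104 + 98 = 202) plus the double crossovers (22).
RF(k–br) = (202 + 22) / 1000 = 224/1000 = 0.2240 → 22.4 m.u.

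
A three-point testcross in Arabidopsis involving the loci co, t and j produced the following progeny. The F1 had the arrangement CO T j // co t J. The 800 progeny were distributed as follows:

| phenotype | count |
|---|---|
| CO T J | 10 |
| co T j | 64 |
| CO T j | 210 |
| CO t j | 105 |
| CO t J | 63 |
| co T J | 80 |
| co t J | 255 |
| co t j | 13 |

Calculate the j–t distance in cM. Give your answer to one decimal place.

26.0 cM

The two rarest classes, CO T J and co t j, are the double crossovers. Comparing them with the parentals, only the j allele has switched, so j is the middle locus and the order is co – j – t.
Crossovers in the j–t interval produce the single-crossover classes CO t j and co T J (105 + 80 = 185) plus the double crossovers (23).
RF(j–t) = (185 + 23) / 800 = 208/800 = 0.2600 → 26.0 cM.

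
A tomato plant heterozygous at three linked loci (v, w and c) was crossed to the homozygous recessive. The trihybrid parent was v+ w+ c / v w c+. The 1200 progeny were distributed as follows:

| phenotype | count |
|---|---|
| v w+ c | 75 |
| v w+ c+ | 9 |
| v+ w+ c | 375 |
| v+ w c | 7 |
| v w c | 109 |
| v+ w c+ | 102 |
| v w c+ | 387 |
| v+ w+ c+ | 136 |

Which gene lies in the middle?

The two rarest classes, v+ w c and v w+ c+, are the double crossovers. Comparing them with the parentals, only the w allele has switched, so w is the middle locus and the order is v – w – c.

w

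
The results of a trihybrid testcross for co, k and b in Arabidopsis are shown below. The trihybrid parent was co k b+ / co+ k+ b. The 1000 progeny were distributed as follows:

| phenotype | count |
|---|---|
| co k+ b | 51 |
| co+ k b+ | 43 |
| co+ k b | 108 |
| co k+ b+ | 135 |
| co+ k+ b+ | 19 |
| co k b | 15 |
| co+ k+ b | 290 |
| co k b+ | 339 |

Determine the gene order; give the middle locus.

b

The two rarest classes, co k b and co+ k+ b+, are the double crossovers. Comparing them with the parentals, only the b allele has switched, so b is the middle locus and the order is co – b – k.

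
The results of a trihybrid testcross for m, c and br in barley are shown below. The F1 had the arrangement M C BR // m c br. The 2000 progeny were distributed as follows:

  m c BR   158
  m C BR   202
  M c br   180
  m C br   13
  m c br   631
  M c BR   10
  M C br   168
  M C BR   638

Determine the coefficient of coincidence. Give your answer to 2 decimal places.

0.33

The two rarest classes, M c BR and m C br, are the double crossovers. Comparing them with the parentals, only the c allele has switched, so c is the middle locus and the order is m – c – br.
m–c: (382 + 23)/2000 = 0.2025; c–br: (326 + 23)/2000 = 0.1745.
Expected DCO frequency = 0.2025 × 0.1745 ≈ 0.03534; observed = 23/2000 ≈ 0.01150.
Coefficient of coincidence = 0.01150/0.03534 ≈ 0.33.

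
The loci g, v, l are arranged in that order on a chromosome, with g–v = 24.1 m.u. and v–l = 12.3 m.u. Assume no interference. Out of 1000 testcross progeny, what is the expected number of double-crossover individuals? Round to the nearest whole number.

Map distances give recombination frequencies of 0.241 and 0.123 for the two intervals.
With no interference, expected double-crossover frequency = 0.241 × 0.123 = 0.02964.
Expected number = 0.02964 × 1000 = 29.64 ≈ 30.

30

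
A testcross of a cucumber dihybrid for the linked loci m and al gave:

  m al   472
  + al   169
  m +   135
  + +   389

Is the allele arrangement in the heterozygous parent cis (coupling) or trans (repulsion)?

cis

The two most frequent classes are + + (389) and m al (472); these are the parental (non-recombinant) types.
So the F1 carried + + on one chromosome and m al on the other — the recessive alleles are on the same chromosome (cis / coupling).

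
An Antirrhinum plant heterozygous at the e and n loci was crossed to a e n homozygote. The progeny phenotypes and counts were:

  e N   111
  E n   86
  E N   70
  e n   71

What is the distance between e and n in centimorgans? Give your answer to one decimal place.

41.7 centimorgans

The two most frequent classes, E n (86) and e N (111), are the parental types, so the F1 was E n / e N.
The recombinant classes are E N and e n: 70 + 71 = 141.
Recombination frequency = 141/338 = 0.4172 ≈ 41.7%, i.e. 41.7 centimorgans.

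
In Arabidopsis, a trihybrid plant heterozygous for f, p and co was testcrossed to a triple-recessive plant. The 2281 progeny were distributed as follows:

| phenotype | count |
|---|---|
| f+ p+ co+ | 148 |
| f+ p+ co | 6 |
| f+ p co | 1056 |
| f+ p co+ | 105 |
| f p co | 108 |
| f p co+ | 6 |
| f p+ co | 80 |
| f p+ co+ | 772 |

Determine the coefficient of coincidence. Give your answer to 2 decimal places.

The two most frequent reciprocal classes, f+ p co and f p+ co+, are the parental types, so the F1 was f+ p co / f p+ co+.
The two rarest classes, f+ p+ co and f p co+, are the double crossovers. Comparing them with the parentals, only the p allele has switched, so p is the middle locus and the order is f – p – co.
f–p: (256 + 12)/2281 = 0.1175; p–co: (185 + 12)/2281 = 0.0864.
Expected DCO frequency = 0.1175 × 0.0864 ≈ 0.01015; observed = 12/2281 ≈ 0.00526.
Coefficient of coincidence = 0.00526/0.01015 ≈ 0.52.

0.52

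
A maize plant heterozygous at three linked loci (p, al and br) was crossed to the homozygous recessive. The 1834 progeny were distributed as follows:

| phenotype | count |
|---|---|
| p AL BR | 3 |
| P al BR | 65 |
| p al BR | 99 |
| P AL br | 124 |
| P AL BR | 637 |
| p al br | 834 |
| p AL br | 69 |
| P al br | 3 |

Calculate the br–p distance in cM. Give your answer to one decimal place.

The two most frequent reciprocal classes, p al br and P AL BR, are the parental types, so the F1 was p al br / P AL BR.
The two rarest classes, P al br and p AL BR, are the double crossovers. Comparing them with the parentals, only the p allele has switched, so p is the middle locus and the order is br – p – al.
Crossovers in the br–p interval produce the single-crossover classes p al BR and P AL br (99 + 124 = 223) plus the double crossovers (6).
RF(br–p) = (223 + 6) / 1834 = 229/1834 = 0.1249 → 12.5 cM.

12.5 cM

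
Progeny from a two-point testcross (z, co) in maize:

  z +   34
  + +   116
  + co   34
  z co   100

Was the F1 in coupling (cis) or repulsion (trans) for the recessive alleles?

cis

The two most frequent classes are + + (116) and z co (100); these are the parental (non-recombinant) types.
So the F1 carried + + on one chromosome and z co on the other — the recessive alleles are on the same chromosome (cis / coupling).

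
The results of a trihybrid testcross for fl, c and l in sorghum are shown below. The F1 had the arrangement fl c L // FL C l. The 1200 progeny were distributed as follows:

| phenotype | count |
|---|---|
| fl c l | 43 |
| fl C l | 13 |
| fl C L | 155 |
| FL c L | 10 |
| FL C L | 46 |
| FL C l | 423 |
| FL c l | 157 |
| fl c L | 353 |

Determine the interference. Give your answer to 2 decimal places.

0.26

The two rarest classes, FL c L and fl C l, are the double crossovers. Comparing them with the parentals, only the fl allele has switched, so fl is the middle locus and the order is c – fl – l.
c–fl: (312 + 23)/1200 = 0.2792; fl–l: (89 + 23)/1200 = 0.0933.
Expected DCO frequency = 0.2792 × 0.0933 ≈ 0.02605; observed = 23/1200 ≈ 0.01917.
Coefficient of coincidence = 0.01917/0.02605 ≈ 0.74; interference = 1 − 0.74 = 0.26.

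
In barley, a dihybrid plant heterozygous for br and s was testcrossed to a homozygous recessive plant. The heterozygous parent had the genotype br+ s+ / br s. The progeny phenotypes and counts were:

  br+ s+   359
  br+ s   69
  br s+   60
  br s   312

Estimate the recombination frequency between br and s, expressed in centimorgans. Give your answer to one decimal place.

The recombinant classes are br+ s and br s+: 69 + 60 = 129.
Recombination frequency = 129/800 = 0.1613 ≈ 16.1%, i.e. 16.1 centimorgans.

16.1 centimorgans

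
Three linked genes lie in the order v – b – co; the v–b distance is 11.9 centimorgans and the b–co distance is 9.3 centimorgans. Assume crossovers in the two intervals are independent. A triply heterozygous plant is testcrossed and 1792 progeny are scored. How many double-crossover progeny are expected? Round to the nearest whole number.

Map distances give recombination frequencies of 0.119 and 0.093 for the two intervals.
With no interference, expected double-crossover frequency = 0.119 × 0.093 = 0.01107.
Expected number = 0.01107 × 1792 = 19.83 ≈ 20.

20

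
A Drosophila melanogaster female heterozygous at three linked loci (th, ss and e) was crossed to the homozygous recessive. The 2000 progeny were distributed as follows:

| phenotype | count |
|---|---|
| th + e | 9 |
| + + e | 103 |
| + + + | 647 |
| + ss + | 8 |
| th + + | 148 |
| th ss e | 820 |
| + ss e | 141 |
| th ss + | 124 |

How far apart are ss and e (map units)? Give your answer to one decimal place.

12.2 map units

The two most frequent reciprocal classes, th ss e and + + +, are the parental types, so the F1 was th ss e / + + +.
The two rarest classes, th + e and + ss +, are the double crossovers. Comparing them with the parentals, only the ss allele has switched, so ss is the middle locus and the order is e – ss – th.
Crossovers in the e–ss interval produce the single-crossover classes th ss + and + + e (124 + 103 = 227) plus the double crossovers (17).
RF(e–ss) = (227 + 17) / 2000 = 244/2000 = 0.1220 → 12.2 map units.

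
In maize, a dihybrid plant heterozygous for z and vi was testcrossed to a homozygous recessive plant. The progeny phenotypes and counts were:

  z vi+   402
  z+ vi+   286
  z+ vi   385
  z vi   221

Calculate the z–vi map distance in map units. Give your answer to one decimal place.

39.2 map units

The two most frequent classes, z+ vi (385) and z vi+ (402), are the parental types, so the F1 was z+ vi / z vi+.
The recombinant classes are z+ vi+ and z vi: 286 + 221 = 507.
Recombination frequency = 507/1294 = 0.3918 ≈ 39.2%, i.e. 39.2 map units.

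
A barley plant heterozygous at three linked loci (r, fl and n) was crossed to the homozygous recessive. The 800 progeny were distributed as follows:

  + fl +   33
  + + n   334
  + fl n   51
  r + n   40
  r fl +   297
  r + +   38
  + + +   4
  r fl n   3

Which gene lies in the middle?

The two most frequent reciprocal classes, + + n and r fl +, are the parental types, so the F1 was + + n / r fl +.
The two rarest classes, + + + and r fl n, are the double crossovers. Comparing them with the parentals, only the n allele has switched, so n is the middle locus and the order is fl – n – r.

n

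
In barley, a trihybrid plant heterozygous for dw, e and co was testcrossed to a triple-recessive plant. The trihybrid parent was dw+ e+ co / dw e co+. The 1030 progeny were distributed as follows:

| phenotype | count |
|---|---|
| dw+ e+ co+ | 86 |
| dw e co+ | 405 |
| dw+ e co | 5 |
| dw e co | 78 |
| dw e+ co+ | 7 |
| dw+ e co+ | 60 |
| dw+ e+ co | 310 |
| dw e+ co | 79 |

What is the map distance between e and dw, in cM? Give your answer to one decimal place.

The two rarest classes, dw+ e co and dw e+ co+, are the double crossovers. Comparing them with the parentals, only the e allele has switched, so e is the middle locus and the order is co – e – dw.
Crossovers in the e–dw interval produce the single-crossover classes dw e+ co and dw+ e co+ (79 + 60 = 139) plus the double crossovers (12).
RF(e–dw) = (139 + 12) / 1030 = 151/1030 = 0.1466 → 14.7 cM.

14.7 cM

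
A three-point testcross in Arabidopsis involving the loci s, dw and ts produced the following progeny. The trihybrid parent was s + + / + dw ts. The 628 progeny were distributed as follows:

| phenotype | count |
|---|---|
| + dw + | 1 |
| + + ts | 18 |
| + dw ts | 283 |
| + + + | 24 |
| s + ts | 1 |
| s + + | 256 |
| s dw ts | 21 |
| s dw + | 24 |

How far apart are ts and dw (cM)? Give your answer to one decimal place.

7.0 cM

The two rarest classes, s + ts and + dw +, are the double crossovers. Comparing them with the parentals, only the ts allele has switched, so ts is the middle locus and the order is dw – ts – s.
Crossovers in the dw–ts interval produce the single-crossover classes s dw + and + + ts (24 + 18 = 42) plus the double crossovers (2).
RF(dw–ts) = (42 + 2) / 628 = 44/628 = 0.0701 → 7.0 cM.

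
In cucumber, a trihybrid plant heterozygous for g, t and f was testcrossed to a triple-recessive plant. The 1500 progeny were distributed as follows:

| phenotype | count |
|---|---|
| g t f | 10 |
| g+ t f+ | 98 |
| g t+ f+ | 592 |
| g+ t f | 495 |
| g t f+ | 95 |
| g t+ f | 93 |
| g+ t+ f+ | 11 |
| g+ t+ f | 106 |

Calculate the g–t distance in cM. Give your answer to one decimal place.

The two most frequent reciprocal classes, g+ t f and g t+ f+, are the parental types, so the F1 was g+ t f / g t+ f+.
The two rarest classes, g t f and g+ t+ f+, are the double crossovers. Comparing them with the parentals, only the g allele has switched, so g is the middle locus and the order is f – g – t.
Crossovers in the g–t interval produce the single-crossover classes g+ t+ f and g t f+ (106 + 95 = 201) plus the double crossovers (21).
RF(g–t) = (201 + 21) / 1500 = 222/1500 = 0.1480 → 14.8 cM.

14.8 cM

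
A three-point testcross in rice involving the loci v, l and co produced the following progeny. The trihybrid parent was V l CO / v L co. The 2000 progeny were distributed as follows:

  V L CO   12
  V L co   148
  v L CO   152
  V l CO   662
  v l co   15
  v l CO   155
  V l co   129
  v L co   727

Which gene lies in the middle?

l

The two rarest classes, V L CO and v l co, are the double crossovers. Comparing them with the parentals, only the l allele has switched, so l is the middle locus and the order is co – l – v.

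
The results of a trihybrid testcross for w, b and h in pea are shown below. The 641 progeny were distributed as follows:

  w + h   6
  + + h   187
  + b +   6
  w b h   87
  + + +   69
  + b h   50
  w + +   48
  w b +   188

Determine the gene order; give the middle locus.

The two most frequent reciprocal classes, w b + and + + h, are the parental types, so the F1 was w b + / + + h.
The two rarest classes, + b + and w + h, are the double crossovers. Comparing them with the parentals, only the w allele has switched, so w is the middle locus and the order is h – w – b.

w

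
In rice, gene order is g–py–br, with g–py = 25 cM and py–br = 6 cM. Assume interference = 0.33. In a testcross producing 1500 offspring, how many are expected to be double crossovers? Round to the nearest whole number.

Map distances give recombination frequencies of 0.250 and 0.060 for the two intervals.
With interference 0.33 (so coincidence = 0.67), expected double-crossover frequency = 0.250 × 0.060 × 0.67 = 0.01005.
Expected number = 0.01005 × 1500 = 15.07 ≈ 15.

15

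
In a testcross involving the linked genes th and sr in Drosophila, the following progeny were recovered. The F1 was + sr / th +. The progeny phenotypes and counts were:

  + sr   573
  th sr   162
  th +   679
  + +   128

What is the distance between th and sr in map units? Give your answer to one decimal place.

The recombinant classes are + + and th sr: 128 + 162 = 290.
Recombination frequency = 290/1542 = 0.1881 ≈ 18.8%, i.e. 18.8 map units.

18.8 map units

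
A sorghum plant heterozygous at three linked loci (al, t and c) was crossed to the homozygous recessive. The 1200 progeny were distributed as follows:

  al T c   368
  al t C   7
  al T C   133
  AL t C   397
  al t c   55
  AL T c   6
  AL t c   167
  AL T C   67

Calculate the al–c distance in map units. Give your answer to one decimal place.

The two most frequent reciprocal classes, al T c and AL t C, are the parental types, so the F1 was al T c / AL t C.
The two rarest classes, AL T c and al t C, are the double crossovers. Comparing them with the parentals, only the al allele has switched, so al is the middle locus and the order is c – al – t.
Crossovers in the c–al interval produce the single-crossover classes al T C and AL t c (133 + 167 = 300) plus the double crossovers (13).
RF(c–al) = (300 + 13) / 1200 = 313/1200 = 0.2608 → 26.1 map units.

26.1 map units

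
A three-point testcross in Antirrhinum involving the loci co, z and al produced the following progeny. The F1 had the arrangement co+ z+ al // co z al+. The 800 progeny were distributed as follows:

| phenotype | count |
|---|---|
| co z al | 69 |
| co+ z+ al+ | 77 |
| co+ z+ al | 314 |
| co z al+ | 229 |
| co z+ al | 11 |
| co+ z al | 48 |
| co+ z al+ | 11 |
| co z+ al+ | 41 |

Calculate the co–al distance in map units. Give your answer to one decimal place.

21.0 map units

The two rarest classes, co z+ al and co+ z al+, are the double crossovers. Comparing them with the parentals, only the co allele has switched, so co is the middle locus and the order is al – co – z.
Crossovers in the al–co interval produce the single-crossover classes co+ z+ al+ and co z al (77 + 69 = 146) plus the double crossovers (22).
RF(al–co) = (146 + 22) / 800 = 168/800 = 0.2100 → 21.0 map units.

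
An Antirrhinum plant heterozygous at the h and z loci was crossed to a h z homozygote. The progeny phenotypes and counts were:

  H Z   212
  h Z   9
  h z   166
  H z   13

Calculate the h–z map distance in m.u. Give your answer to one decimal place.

5.5 m.u.

The two most frequent classes, H Z (212) and h z (166), are the parental types, so the F1 was H Z / h z.
The recombinant classes are H z and h Z: 13 + 9 = 22.
Recombination frequency = 22/400 = 0.0550 ≈ 5.5%, i.e. 5.5 m.u.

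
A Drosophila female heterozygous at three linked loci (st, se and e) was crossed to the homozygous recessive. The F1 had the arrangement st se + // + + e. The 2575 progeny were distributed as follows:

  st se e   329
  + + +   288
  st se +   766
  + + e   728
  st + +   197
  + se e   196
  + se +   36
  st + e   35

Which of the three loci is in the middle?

st

The two rarest classes, + se + and st + e, are the double crossovers. Comparing them with the parentals, only the st allele has switched, so st is the middle locus and the order is se – st – e.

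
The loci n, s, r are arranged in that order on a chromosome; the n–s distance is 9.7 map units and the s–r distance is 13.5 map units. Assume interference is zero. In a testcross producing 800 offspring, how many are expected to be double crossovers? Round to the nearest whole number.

Map distances give recombination frequencies of 0.097 and 0.135 for the two intervals.
With no interference, expected double-crossover frequency = 0.097 × 0.135 = 0.01309.
Expected number = 0.01309 × 800 = 10.48 ≈ 10.

10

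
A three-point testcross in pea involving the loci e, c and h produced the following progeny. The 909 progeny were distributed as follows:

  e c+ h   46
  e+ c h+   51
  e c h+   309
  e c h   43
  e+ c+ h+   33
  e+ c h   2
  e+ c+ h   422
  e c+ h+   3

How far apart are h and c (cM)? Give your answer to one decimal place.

The two most frequent reciprocal classes, e+ c+ h and e c h+, are the parental types, so the F1 was e+ c+ h / e c h+.
The two rarest classes, e+ c h and e c+ h+, are the double crossovers. Comparing them with the parentals, only the c allele has switched, so c is the middle locus and the order is h – c – e.
Crossovers in the h–c interval produce the single-crossover classes e+ c+ h+ and e c h (33 + 43 = 76) plus the double crossovers (5).
RF(h–c) = (76 + 5) / 909 = 81/909 = 0.0891 → 8.9 cM.

8.9 cM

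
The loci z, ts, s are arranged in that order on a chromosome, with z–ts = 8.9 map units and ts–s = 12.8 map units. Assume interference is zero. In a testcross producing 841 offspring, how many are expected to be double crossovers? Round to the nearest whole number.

Map distances give recombination frequencies of 0.089 and 0.128 for the two intervals.
With no interference, expected double-crossover frequency = 0.089 × 0.128 = 0.01139.
Expected number = 0.01139 × 841 = 9.58 ≈ 10.

10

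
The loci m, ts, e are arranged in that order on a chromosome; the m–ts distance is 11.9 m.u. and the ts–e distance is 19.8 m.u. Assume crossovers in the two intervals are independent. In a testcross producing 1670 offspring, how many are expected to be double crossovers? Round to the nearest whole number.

39

Map distances give recombination frequencies of 0.119 and 0.198 for the two intervals.
With no interference, expected double-crossover frequency = 0.119 × 0.198 = 0.02356.
Expected number = 0.02356 × 1670 = 39.35 ≈ 39.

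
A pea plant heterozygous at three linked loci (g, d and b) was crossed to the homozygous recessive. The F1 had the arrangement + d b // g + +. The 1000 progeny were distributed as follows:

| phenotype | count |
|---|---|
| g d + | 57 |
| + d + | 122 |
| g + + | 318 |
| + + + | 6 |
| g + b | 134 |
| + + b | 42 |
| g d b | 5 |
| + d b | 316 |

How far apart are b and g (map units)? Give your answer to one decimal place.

The two rarest classes, g d b and + + +, are the double crossovers. Comparing them with the parentals, only the g allele has switched, so g is the middle locus and the order is d – g – b.
Crossovers in the g–b interval produce the single-crossover classes + d + and g + b (122 + 134 = 256) plus the double crossovers (11).
RF(g–b) = (256 + 11) / 1000 = 267/1000 = 0.2670 → 26.7 map units.

26.7 map units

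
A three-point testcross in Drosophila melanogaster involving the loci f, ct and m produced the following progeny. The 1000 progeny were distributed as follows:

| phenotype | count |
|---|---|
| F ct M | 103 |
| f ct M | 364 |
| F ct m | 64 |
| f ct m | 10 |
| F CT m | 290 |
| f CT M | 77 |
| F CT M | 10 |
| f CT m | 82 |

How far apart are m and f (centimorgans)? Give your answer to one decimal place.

20.5 centimorgans

The two most frequent reciprocal classes, f ct M and F CT m, are the parental types, so the F1 was f ct M / F CT m.
The two rarest classes, f ct m and F CT M, are the double crossovers. Comparing them with the parentals, only the m allele has switched, so m is the middle locus and the order is ct – m – f.
Crossovers in the m–f interval produce the single-crossover classes F ct M and f CT m (103 + 82 = 185) plus the double crossovers (20).
RF(m–f) = (185 + 20) / 1000 = 205/1000 = 0.2050 → 20.5 centimorgans.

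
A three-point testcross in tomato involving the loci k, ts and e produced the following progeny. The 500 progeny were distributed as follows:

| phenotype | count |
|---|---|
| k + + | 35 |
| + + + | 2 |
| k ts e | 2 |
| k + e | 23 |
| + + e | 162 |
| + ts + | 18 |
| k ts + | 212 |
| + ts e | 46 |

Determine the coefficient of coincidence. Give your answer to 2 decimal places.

0.52

The two most frequent reciprocal classes, k ts + and + + e, are the parental types, so the F1 was k ts + / + + e.
The two rarest classes, k ts e and + + +, are the double crossovers. Comparing them with the parentals, only the e allele has switched, so e is the middle locus and the order is k – e – ts.
k–e: (41 + 4)/500 = 0.0900; e–ts: (81 + 4)/500 = 0.1700.
Expected DCO frequency = 0.0900 × 0.1700 ≈ 0.01530; observed = 4/500 ≈ 0.00800.
Coefficient of coincidence = 0.00800/0.01530 ≈ 0.52.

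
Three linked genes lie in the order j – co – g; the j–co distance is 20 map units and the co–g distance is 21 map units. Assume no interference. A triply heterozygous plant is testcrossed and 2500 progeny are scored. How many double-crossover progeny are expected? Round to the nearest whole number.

105

Map distances give recombination frequencies of 0.200 and 0.210 for the two intervals.
With no interference, expected double-crossover frequency = 0.200 × 0.210 = 0.04200.
Expected number = 0.04200 × 2500 = 105.00 ≈ 105.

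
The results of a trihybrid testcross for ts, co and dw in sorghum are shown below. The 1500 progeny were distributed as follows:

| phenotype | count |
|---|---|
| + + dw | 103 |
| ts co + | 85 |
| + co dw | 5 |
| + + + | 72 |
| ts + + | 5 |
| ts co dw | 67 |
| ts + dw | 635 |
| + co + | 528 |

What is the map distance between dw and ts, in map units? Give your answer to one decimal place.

The two most frequent reciprocal classes, ts + dw and + co +, are the parental types, so the F1 was ts + dw / + co +.
The two rarest classes, ts + + and + co dw, are the double crossovers. Comparing them with the parentals, only the dw allele has switched, so dw is the middle locus and the order is ts – dw – co.
Crossovers in the ts–dw interval produce the single-crossover classes + + dw and ts co + (103 + 85 = 188) plus the double crossovers (10).
RF(ts–dw) = (188 + 10) / 1500 = 198/1500 = 0.1320 → 13.2 map units.

13.2 map units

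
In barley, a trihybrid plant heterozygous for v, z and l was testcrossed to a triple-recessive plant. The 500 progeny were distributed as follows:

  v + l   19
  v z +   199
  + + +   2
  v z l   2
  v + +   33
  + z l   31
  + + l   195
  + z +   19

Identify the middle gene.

l

The two most frequent reciprocal classes, v z + and + + l, are the parental types, so the F1 was v z + / + + l.
The two rarest classes, v z l and + + +, are the double crossovers. Comparing them with the parentals, only the l allele has switched, so l is the middle locus and the order is v – l – z.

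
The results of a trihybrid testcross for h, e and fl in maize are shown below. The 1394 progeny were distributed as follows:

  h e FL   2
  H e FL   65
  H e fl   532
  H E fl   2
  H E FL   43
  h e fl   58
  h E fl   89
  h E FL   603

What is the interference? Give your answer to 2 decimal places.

The two most frequent reciprocal classes, h E FL and H e fl, are the parental types, so the F1 was h E FL / H e fl.
The two rarest classes, h e FL and H E fl, are the double crossovers. Comparing them with the parentals, only the e allele has switched, so e is the middle locus and the order is h – e – fl.
h–e: (101 + 4)/1394 = 0.0753; e–fl: (154 + 4)/1394 = 0.1133.
Expected DCO frequency = 0.0753 × 0.1133 ≈ 0.00853; observed = 4/1394 ≈ 0.00287.
Coefficient of coincidence = 0.00287/0.00853 ≈ 0.34; interference = 1 − 0.34 = 0.66.

0.66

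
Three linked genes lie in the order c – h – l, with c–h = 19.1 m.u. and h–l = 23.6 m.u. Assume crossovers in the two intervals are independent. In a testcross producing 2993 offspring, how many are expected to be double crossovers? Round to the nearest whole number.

135

Map distances give recombination frequencies of 0.191 and 0.236 for the two intervals.
With no interference, expected double-crossover frequency = 0.191 × 0.236 = 0.04508.
Expected number = 0.04508 × 2993 = 134.91 ≈ 135.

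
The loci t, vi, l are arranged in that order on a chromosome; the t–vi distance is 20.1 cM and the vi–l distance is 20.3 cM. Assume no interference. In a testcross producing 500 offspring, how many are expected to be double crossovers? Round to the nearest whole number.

Map distances give recombination frequencies of 0.201 and 0.203 for the two intervals.
With no interference, expected double-crossover frequency = 0.201 × 0.203 = 0.04080.
Expected number = 0.04080 × 500 = 20.40 ≈ 20.

20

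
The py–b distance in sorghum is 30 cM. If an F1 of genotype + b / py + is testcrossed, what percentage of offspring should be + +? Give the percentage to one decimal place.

15.0%

A map distance of 30 cM corresponds to a recombination frequency of 0.300.
The F1 is + b / py +, so + + is a recombinant gamete class with expected frequency r/2 = 0.300/2 = 0.1500.
That is 0.1500 = 15.0% of the progeny.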